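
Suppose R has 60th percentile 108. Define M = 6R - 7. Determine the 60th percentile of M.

Since a = 6 > 0 the transformation is increasing, so the 60th percentile of M = a·(P_{60} of R) + b = 6·108 + (-7) = 641.

60th percentile of M = 641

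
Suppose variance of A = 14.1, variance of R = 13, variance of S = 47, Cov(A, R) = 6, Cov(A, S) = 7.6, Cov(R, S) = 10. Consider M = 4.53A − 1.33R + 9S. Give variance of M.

variance of M = 4427.34559

variance of M = a²·variance of A + b²·variance of R + c²·variance of S + 2ab·Cov(A, R) + 2ac·Cov(A, S) + 2bc·Cov(R, S), with a = 4.53, b = -1.33, c = 9.
= 289.34469 + 22.9957 + 3807 + (-72.2988) + 619.704 + (-239.4)
= 4427.34559.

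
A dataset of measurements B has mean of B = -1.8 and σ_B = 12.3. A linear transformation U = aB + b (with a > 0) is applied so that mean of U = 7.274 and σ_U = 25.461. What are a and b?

a = 2.07, b = 11

σ_U = a·σ_B (a > 0), so a = 25.461/12.3 = 2.07.
mean of U = a·mean of B + b, so b = 7.274 − 2.07·(-1.8) = 11.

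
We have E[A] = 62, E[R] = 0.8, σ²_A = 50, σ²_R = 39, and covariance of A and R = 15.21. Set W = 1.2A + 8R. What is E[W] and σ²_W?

E[W] = 1.2·E[A] + 8·E[R] = 1.2·62 + 8·0.8 = 80.8.
σ²_W = a²·σ²_A + b²·σ²_R + 2ab·covariance of A and R with a = 1.2, b = 8.
= 1.2²·50 + 8²·39 + 2·1.2·8·15.21
= 72 + 2496 + 292.032 = 2860.032.

E[W] = 80.8, σ²_W = 2860.032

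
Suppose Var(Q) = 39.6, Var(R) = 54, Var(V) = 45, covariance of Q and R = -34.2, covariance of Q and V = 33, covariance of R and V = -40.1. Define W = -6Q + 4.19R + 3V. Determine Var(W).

Var(W) = 2302.0914

Var(W) = a²·Var(Q) + b²·Var(R) + c²·Var(V) + 2ab·covariance of Q and R + 2ac·covariance of Q and V + 2bc·covariance of R and V, with a = -6, b = 4.19, c = 3.
= 1425.6 + 948.0294 + 405 + 1719.576 + (-1188) + (-1008.114)
= 2302.0914.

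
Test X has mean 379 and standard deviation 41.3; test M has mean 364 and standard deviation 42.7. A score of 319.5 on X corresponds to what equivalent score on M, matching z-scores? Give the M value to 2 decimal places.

z = (319.5 − 379)/41.3 ≈ -1.4407.
M = 364 + z·42.7 = 364 + (319.5 − 379)·42.7/41.3 ≈ 302.48.

M = 302.48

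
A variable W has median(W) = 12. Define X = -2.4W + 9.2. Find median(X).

A linear map preserves order up to sign, so median(X) = a·median(W) + b = (-2.4)·12 + 9.2 = -19.6.

median(X) = -19.6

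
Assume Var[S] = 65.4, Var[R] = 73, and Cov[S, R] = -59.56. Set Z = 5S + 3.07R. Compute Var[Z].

Var[Z] = 494.5257

Var[Z] = a²·Var[S] + b²·Var[R] + 2ab·Cov[S, R] with a = 5, b = 3.07.
= 5²·65.4 + 3.07²·73 + 2·5·3.07·(-59.56)
= 1635 + 688.0177 + (-1828.492) = 494.5257.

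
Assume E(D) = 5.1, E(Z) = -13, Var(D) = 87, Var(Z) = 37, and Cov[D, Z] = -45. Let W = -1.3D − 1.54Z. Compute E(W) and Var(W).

E(W) = 13.39, Var(W) = 54.5992

E(W) = (-1.3)·E(D) + (-1.54)·E(Z) = (-1.3)·5.1 + (-1.54)·(-13) = 13.39.
Var(W) = a²·Var(D) + b²·Var(Z) + 2ab·Cov[D, Z] with a = -1.3, b = -1.54.
= (-1.3)²·87 + (-1.54)²·37 + 2·(-1.3)·(-1.54)·(-45)
= 147.03 + 87.7492 + (-180.18) = 54.5992.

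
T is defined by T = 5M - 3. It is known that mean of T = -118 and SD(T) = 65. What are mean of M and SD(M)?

From T = 5M - 3: mean of T = a·mean of M + b, so mean of M = (mean of T − b)/a = (-118 − (-3))/5 = -23.
SD(T) = |a|·SD(M), so SD(M) = 65/|5| = 13.

mean of M = -23, SD(M) = 13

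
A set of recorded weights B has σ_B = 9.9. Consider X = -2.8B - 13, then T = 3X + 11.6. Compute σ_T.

σ_X = |-2.8|·9.9 = 27.72.
σ_T = |3|·27.72 = 83.16.

σ_T = 83.16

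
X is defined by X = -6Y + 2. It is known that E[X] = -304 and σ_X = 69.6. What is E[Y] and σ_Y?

E[Y] = 51, σ_Y = 11.6

From X = -6Y + 2: E[X] = a·E[Y] + b, so E[Y] = (E[X] − b)/a = (-304 − 2)/(-6) = 51.
σ_X = |a|·σ_Y, so σ_Y = 69.6/|-6| = 11.6.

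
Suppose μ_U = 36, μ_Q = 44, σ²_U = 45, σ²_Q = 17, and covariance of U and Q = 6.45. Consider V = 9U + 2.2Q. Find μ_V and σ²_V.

μ_V = 420.8, σ²_V = 3982.7

μ_V = 9·μ_U + 2.2·μ_Q = 9·36 + 2.2·44 = 420.8.
σ²_V = a²·σ²_U + b²·σ²_Q + 2ab·covariance of U and Q with a = 9, b = 2.2.
= 9²·45 + 2.2²·17 + 2·9·2.2·6.45
= 3645 + 82.28 + 255.42 = 3982.7.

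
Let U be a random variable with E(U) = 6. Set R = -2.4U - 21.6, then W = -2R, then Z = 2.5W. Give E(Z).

E(R) = (-2.4)·6 + (-21.6) = -36.
E(W) = (-2)·(-36) = 72.
E(Z) = 2.5·72 = 180.

E(Z) = 180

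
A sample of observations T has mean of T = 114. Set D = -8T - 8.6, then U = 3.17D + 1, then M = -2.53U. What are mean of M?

mean of D = (-8)·114 + (-8.6) = -920.6.
mean of U = 3.17·(-920.6) + 1 = -2917.302.
mean of M = (-2.53)·(-2917.302) = 7380.77406.

mean of M = 7380.77406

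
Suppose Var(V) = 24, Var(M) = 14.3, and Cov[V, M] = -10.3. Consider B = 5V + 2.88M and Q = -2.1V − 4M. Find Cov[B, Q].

By bilinearity, Cov[B, Q] = ac·Var(V) + bd·Var(M) + (ad+bc)·Cov[V, M], with a=5, b=2.88, c=-2.1, d=-4.
ac·Var(V) = 5·(-2.1)·24 = -252
bd·Var(M) = 2.88·(-4)·14.3 = -164.736
(ad+bc)·Cov[V, M] = (-26.048)·(-10.3) = 268.2944
Cov[B, Q] = -252 + (-164.736) + 268.2944 = -148.4416.

Cov[B, Q] = -148.4416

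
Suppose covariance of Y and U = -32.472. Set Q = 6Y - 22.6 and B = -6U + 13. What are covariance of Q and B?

covariance of Q and B = a·c·covariance of Y and U = 6·(-6)·(-32.472) = 1168.992. Additive constants drop out.

covariance of Q and B = 1168.992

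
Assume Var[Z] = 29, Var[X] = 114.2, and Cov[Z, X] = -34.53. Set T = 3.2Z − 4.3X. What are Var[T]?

Var[T] = 3358.7836

Var[T] = a²·Var[Z] + b²·Var[X] + 2ab·Cov[Z, X] with a = 3.2, b = -4.3.
= 3.2²·29 + (-4.3)²·114.2 + 2·3.2·(-4.3)·(-34.53)
= 296.96 + 2111.558 + 950.2656 = 3358.7836.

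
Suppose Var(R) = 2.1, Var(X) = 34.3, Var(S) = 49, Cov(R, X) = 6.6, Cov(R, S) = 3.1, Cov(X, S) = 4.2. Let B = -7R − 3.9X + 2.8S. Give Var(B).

Var(B) = a²·Var(R) + b²·Var(X) + c²·Var(S) + 2ab·Cov(R, X) + 2ac·Cov(R, S) + 2bc·Cov(X, S), with a = -7, b = -3.9, c = 2.8.
= 102.9 + 521.703 + 384.16 + 360.36 + (-121.52) + (-91.728)
= 1155.875.

Var(B) = 1155.875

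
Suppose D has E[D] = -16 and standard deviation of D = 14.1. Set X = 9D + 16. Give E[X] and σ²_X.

E[X] = -128, σ²_X = 16103.61

X = 9D + 16 is linear with a = 9, b = 16.
E[X] = a·E[D] + b = 9·(-16) + 16 = -128.
σ²_D = 14.1² = 198.81.
σ²_X = a²·σ²_D = 9²·198.81 = 16103.61 (the additive constant 16 does not affect variance).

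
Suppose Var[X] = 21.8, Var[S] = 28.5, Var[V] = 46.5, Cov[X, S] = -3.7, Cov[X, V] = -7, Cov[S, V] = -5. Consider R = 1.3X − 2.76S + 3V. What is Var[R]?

Var[R] = 727.1948

Var[R] = a²·Var[X] + b²·Var[S] + c²·Var[V] + 2ab·Cov[X, S] + 2ac·Cov[X, V] + 2bc·Cov[S, V], with a = 1.3, b = -2.76, c = 3.
= 36.842 + 217.1016 + 418.5 + 26.5512 + (-54.6) + 82.8
= 727.1948.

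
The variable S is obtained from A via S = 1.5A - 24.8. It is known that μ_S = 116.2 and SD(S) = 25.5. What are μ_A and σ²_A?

From S = 1.5A - 24.8: μ_S = a·μ_A + b, so μ_A = (μ_S − b)/a = (116.2 − (-24.8))/1.5 = 94.
σ²_S = 25.5² = 650.25.
σ²_S = a²·σ²_A, so σ²_A = 650.25/1.5² = 289.

μ_A = 94, σ²_A = 289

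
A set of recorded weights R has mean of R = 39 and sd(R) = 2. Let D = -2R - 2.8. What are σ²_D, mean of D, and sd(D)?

σ²_D = 16, mean of D = -80.8, sd(D) = 4

D = -2R - 2.8 is linear with a = -2, b = -2.8.
σ²_R = 2² = 4.
σ²_D = a²·σ²_R = (-2)²·4 = 16 (the additive constant -2.8 does not affect variance).
mean of D = a·mean of R + b = (-2)·39 + (-2.8) = -80.8.
sd(D) = |a|·sd(R) = |-2|·2 = 4.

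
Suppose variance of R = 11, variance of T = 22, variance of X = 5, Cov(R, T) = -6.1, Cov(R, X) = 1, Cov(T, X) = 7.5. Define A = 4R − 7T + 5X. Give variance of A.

variance of A = 1235.6

variance of A = a²·variance of R + b²·variance of T + c²·variance of X + 2ab·Cov(R, T) + 2ac·Cov(R, X) + 2bc·Cov(T, X), with a = 4, b = -7, c = 5.
= 176 + 1078 + 125 + 341.6 + 40 + (-525)
= 1235.6.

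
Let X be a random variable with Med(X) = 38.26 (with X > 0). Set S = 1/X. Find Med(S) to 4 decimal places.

1/X is monotone on this domain, so Med(S) = 1/(38.26) ≈ 0.0261.

Med(S) = 0.0261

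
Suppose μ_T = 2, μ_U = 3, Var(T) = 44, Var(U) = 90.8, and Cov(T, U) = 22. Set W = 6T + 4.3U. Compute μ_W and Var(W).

μ_W = 6·μ_T + 4.3·μ_U = 6·2 + 4.3·3 = 24.9.
Var(W) = a²·Var(T) + b²·Var(U) + 2ab·Cov(T, U) with a = 6, b = 4.3.
= 6²·44 + 4.3²·90.8 + 2·6·4.3·22
= 1584 + 1678.892 + 1135.2 = 4398.092.

μ_W = 24.9, Var(W) = 4398.092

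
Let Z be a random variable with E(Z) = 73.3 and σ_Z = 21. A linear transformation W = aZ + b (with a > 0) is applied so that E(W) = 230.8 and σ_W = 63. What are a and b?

σ_W = a·σ_Z (a > 0), so a = 63/21 = 3.
E(W) = a·E(Z) + b, so b = 230.8 − 3·73.3 = 10.9.

a = 3, b = 10.9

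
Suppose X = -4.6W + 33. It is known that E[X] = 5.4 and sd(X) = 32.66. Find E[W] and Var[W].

From X = -4.6W + 33: E[X] = a·E[W] + b, so E[W] = (E[X] − b)/a = (5.4 − 33)/(-4.6) = 6.
Var[X] = 32.66² = 1066.6756.
Var[X] = a²·Var[W], so Var[W] = 1066.6756/(-4.6)² = 50.41.

E[W] = 6, Var[W] = 50.41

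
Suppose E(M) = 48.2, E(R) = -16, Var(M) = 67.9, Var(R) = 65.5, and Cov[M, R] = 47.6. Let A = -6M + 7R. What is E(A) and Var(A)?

E(A) = (-6)·E(M) + 7·E(R) = (-6)·48.2 + 7·(-16) = -401.2.
Var(A) = a²·Var(M) + b²·Var(R) + 2ab·Cov[M, R] with a = -6, b = 7.
= (-6)²·67.9 + 7²·65.5 + 2·(-6)·7·47.6
= 2444.4 + 3209.5 + (-3998.4) = 1655.5.

E(A) = -401.2, Var(A) = 1655.5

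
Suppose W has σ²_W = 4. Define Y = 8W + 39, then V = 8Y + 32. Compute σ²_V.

σ²_Y = 8²·4 = 256.
σ²_V = 8²·256 = 16384.

σ²_V = 16384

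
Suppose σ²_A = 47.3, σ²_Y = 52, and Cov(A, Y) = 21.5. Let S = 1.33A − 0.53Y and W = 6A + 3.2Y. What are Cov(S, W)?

By bilinearity, Cov(S, W) = ac·σ²_A + bd·σ²_Y + (ad+bc)·Cov(A, Y), with a=1.33, b=-0.53, c=6, d=3.2.
ac·σ²_A = 1.33·6·47.3 = 377.454
bd·σ²_Y = (-0.53)·3.2·52 = -88.192
(ad+bc)·Cov(A, Y) = (1.076)·21.5 = 23.134
Cov(S, W) = 377.454 + (-88.192) + 23.134 = 312.396.

Cov(S, W) = 312.396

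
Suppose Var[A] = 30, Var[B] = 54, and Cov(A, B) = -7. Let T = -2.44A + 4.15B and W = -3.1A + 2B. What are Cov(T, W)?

Cov(T, W) = 799.335

By bilinearity, Cov(T, W) = ac·Var[A] + bd·Var[B] + (ad+bc)·Cov(A, B), with a=-2.44, b=4.15, c=-3.1, d=2.
ac·Var[A] = (-2.44)·(-3.1)·30 = 226.92
bd·Var[B] = 4.15·2·54 = 448.2
(ad+bc)·Cov(A, B) = (-17.745)·(-7) = 124.215
Cov(T, W) = 226.92 + 448.2 + 124.215 = 799.335.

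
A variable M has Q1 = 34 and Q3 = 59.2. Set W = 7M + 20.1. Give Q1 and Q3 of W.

Q1(W) = 258.1, Q3(W) = 434.5

a = 7 > 0: Q1(W) = a·Q1(M)+b = 258.1, Q3(W) = a·Q3(M)+b = 434.5.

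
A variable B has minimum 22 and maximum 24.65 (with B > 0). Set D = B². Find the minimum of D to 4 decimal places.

min(D) = 484

B² is increasing on this domain, so min(D) comes from min(B) = 22: min(D) = square(22) = 484.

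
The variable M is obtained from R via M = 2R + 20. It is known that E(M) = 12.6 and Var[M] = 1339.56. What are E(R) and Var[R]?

From M = 2R + 20: E(M) = a·E(R) + b, so E(R) = (E(M) − b)/a = (12.6 − 20)/2 = -3.7.
Var[M] = a²·Var[R], so Var[R] = 1339.56/2² = 334.89.

E(R) = -3.7, Var[R] = 334.89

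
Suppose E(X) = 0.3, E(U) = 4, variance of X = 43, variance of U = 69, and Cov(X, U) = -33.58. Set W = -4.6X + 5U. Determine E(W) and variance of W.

E(W) = 18.62, variance of W = 4179.56

E(W) = (-4.6)·E(X) + 5·E(U) = (-4.6)·0.3 + 5·4 = 18.62.
variance of W = a²·variance of X + b²·variance of U + 2ab·Cov(X, U) with a = -4.6, b = 5.
= (-4.6)²·43 + 5²·69 + 2·(-4.6)·5·(-33.58)
= 909.88 + 1725 + 1544.68 = 4179.56.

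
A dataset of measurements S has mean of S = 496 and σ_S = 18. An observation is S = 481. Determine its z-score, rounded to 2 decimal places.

z = -0.83

z = (S − mean of S) / σ_S = (481 − 496) / 18 ≈ -0.83.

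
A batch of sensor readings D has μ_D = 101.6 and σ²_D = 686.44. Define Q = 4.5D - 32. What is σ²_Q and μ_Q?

σ²_Q = 13900.41, μ_Q = 425.2

Q = 4.5D - 32 is linear with a = 4.5, b = -32.
σ²_Q = a²·σ²_D = 4.5²·686.44 = 13900.41 (the additive constant -32 does not affect variance).
μ_Q = a·μ_D + b = 4.5·101.6 + (-32) = 425.2.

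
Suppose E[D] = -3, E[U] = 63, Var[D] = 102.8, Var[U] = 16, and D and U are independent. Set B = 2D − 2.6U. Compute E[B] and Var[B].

E[B] = -169.8, Var[B] = 519.36

E[B] = 2·E[D] + (-2.6)·E[U] = 2·(-3) + (-2.6)·63 = -169.8.
Var[B] = a²·Var[D] + b²·Var[U] + 2ab·Cov(D, U) with a = 2, b = -2.6.
Independence gives Cov(D, U) = 0.
= 2²·102.8 + (-2.6)²·16 + 2·2·(-2.6)·0
= 411.2 + 108.16 + 0 = 519.36.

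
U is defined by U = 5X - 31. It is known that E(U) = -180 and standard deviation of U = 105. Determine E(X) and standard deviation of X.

From U = 5X - 31: E(U) = a·E(X) + b, so E(X) = (E(U) − b)/a = (-180 − (-31))/5 = -29.8.
standard deviation of U = |a|·standard deviation of X, so standard deviation of X = 105/|5| = 21.

E(X) = -29.8, standard deviation of X = 21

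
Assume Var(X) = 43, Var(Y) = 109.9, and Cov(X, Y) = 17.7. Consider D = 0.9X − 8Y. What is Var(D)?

Var(D) = a²·Var(X) + b²·Var(Y) + 2ab·Cov(X, Y) with a = 0.9, b = -8.
= 0.9²·43 + (-8)²·109.9 + 2·0.9·(-8)·17.7
= 34.83 + 7033.6 + (-254.88) = 6813.55.

Var(D) = 6813.55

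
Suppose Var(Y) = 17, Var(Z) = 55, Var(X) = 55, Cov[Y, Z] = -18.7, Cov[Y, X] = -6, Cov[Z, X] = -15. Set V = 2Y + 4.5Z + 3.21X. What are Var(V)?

Var(V) = 901.4855

Var(V) = a²·Var(Y) + b²·Var(Z) + c²·Var(X) + 2ab·Cov[Y, Z] + 2ac·Cov[Y, X] + 2bc·Cov[Z, X], with a = 2, b = 4.5, c = 3.21.
= 68 + 1113.75 + 566.7255 + (-336.6) + (-77.04) + (-433.35)
= 901.4855.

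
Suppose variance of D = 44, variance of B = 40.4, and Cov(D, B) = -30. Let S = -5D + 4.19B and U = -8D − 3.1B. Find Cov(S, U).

By bilinearity, Cov(S, U) = ac·variance of D + bd·variance of B + (ad+bc)·Cov(D, B), with a=-5, b=4.19, c=-8, d=-3.1.
ac·variance of D = (-5)·(-8)·44 = 1760
bd·variance of B = 4.19·(-3.1)·40.4 = -524.7556
(ad+bc)·Cov(D, B) = (-18.02)·(-30) = 540.6
Cov(S, U) = 1760 + (-524.7556) + 540.6 = 1775.8444.

Cov(S, U) = 1775.8444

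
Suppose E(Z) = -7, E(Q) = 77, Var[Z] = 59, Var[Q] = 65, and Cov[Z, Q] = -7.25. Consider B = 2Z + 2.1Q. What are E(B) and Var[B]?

E(B) = 147.7, Var[B] = 461.75

E(B) = 2·E(Z) + 2.1·E(Q) = 2·(-7) + 2.1·77 = 147.7.
Var[B] = a²·Var[Z] + b²·Var[Q] + 2ab·Cov[Z, Q] with a = 2, b = 2.1.
= 2²·59 + 2.1²·65 + 2·2·2.1·(-7.25)
= 236 + 286.65 + (-60.9) = 461.75.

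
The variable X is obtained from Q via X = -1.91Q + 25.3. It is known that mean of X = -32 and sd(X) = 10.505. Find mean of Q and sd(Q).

From X = -1.91Q + 25.3: mean of X = a·mean of Q + b, so mean of Q = (mean of X − b)/a = (-32 − 25.3)/(-1.91) = 30.
sd(X) = |a|·sd(Q), so sd(Q) = 10.505/|-1.91| = 5.5.

mean of Q = 30, sd(Q) = 5.5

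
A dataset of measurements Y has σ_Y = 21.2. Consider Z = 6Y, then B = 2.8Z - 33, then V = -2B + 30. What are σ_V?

σ_Z = |6|·21.2 = 127.2.
σ_B = |2.8|·127.2 = 356.16.
σ_V = |-2|·356.16 = 712.32.

σ_V = 712.32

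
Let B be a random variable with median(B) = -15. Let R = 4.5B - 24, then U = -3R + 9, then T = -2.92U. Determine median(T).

median(T) = -827.82

median(R) = 4.5·(-15) + (-24) = -91.5.
median(U) = (-3)·(-91.5) + 9 = 283.5.
median(T) = (-2.92)·283.5 = -827.82.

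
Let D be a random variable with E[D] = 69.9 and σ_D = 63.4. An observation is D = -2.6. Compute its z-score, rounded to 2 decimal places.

z = -1.14

z = (D − E[D]) / σ_D = (-2.6 − 69.9) / 63.4 ≈ -1.14.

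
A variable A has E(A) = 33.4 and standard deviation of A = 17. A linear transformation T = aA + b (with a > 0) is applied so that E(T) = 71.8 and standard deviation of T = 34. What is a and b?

standard deviation of T = a·standard deviation of A (a > 0), so a = 34/17 = 2.
E(T) = a·E(A) + b, so b = 71.8 − 2·33.4 = 5.

a = 2, b = 5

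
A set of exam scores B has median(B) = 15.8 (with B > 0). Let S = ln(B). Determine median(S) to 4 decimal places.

ln(B) is monotone on this domain, so median(S) = ln(15.8) ≈ 2.76.

median(S) = 2.76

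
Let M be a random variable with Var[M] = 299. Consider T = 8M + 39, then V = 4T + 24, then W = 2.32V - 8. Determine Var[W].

Var[T] = 8²·299 = 19136.
Var[V] = 4²·19136 = 306176.
Var[W] = 2.32²·306176 = 1647961.7024.

Var[W] = 1647961.7024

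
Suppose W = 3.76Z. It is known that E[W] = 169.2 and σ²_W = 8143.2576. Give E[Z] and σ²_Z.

From W = 3.76Z: E[W] = a·E[Z] + b, so E[Z] = (E[W] − b)/a = (169.2 − 0)/3.76 = 45.
σ²_W = a²·σ²_Z, so σ²_Z = 8143.2576/3.76² = 576.

E[Z] = 45, σ²_Z = 576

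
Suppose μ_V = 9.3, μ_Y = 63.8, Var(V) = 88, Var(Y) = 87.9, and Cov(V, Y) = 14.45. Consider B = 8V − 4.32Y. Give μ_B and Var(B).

μ_B = 8·μ_V + (-4.32)·μ_Y = 8·9.3 + (-4.32)·63.8 = -201.216.
Var(B) = a²·Var(V) + b²·Var(Y) + 2ab·Cov(V, Y) with a = 8, b = -4.32.
= 8²·88 + (-4.32)²·87.9 + 2·8·(-4.32)·14.45
= 5632 + 1640.42496 + (-998.784) = 6273.64096.

μ_B = -201.216, Var(B) = 6273.64096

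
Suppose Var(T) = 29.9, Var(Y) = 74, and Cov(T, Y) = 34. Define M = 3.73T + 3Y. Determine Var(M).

Var(M) = 1842.91571

Var(M) = a²·Var(T) + b²·Var(Y) + 2ab·Cov(T, Y) with a = 3.73, b = 3.
= 3.73²·29.9 + 3²·74 + 2·3.73·3·34
= 415.99571 + 666 + 760.92 = 1842.91571.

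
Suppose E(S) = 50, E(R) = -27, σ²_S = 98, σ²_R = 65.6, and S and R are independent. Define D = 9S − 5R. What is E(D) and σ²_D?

E(D) = 585, σ²_D = 9578

E(D) = 9·E(S) + (-5)·E(R) = 9·50 + (-5)·(-27) = 585.
σ²_D = a²·σ²_S + b²·σ²_R + 2ab·Cov[S, R] with a = 9, b = -5.
Independence gives Cov[S, R] = 0.
= 9²·98 + (-5)²·65.6 + 2·9·(-5)·0
= 7938 + 1640 + 0 = 9578.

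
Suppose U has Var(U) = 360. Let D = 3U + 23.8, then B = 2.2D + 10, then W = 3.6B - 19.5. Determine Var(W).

Var(W) = 203233.536

Var(D) = 3²·360 = 3240.
Var(B) = 2.2²·3240 = 15681.6.
Var(W) = 3.6²·15681.6 = 203233.536.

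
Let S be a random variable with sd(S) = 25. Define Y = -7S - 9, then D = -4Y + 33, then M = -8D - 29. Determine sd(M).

sd(Y) = |-7|·25 = 175.
sd(D) = |-4|·175 = 700.
sd(M) = |-8|·700 = 5600.

sd(M) = 5600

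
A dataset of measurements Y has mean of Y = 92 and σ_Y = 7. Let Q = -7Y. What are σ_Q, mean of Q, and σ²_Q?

Q = -7Y is linear with a = -7, b = 0.
σ_Q = |a|·σ_Y = |-7|·7 = 49.
mean of Q = a·mean of Y + b = (-7)·92 = -644.
σ²_Y = 7² = 49.
σ²_Q = a²·σ²_Y = (-7)²·49 = 2401.

σ_Q = 49, mean of Q = -644, σ²_Q = 2401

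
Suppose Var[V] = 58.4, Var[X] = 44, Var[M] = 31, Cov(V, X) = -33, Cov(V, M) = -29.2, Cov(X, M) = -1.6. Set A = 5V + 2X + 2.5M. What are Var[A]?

Var[A] = a²·Var[V] + b²·Var[X] + c²·Var[M] + 2ab·Cov(V, X) + 2ac·Cov(V, M) + 2bc·Cov(X, M), with a = 5, b = 2, c = 2.5.
= 1460 + 176 + 193.75 + (-660) + (-730) + (-16)
= 423.75.

Var[A] = 423.75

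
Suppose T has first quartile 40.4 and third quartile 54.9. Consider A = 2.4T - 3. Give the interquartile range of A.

IQR(A) = 34.8

IQR of T = Q3 − Q1 = 54.9 − 40.4 = 14.5.
Under A = aT + b, IQR(A) = |a|·IQR(T) = |2.4|·14.5 = 34.8 (shifts cancel; spread scales by |a|).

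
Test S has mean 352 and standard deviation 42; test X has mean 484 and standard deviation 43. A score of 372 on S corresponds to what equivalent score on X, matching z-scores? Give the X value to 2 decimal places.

X = 504.48

z = (372 − 352)/42 ≈ 0.4762.
X = 484 + z·43 = 484 + (372 − 352)·43/42 ≈ 504.48.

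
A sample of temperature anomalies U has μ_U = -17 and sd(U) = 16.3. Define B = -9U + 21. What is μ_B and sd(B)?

μ_B = 174, sd(B) = 146.7

B = -9U + 21 is linear with a = -9, b = 21.
μ_B = a·μ_U + b = (-9)·(-17) + 21 = 174.
sd(B) = |a|·sd(U) = |-9|·16.3 = 146.7.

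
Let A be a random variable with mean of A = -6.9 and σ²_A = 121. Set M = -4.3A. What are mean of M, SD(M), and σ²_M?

mean of M = 29.67, SD(M) = 47.3, σ²_M = 2237.29

M = -4.3A is linear with a = -4.3, b = 0.
mean of M = a·mean of A + b = (-4.3)·(-6.9) = 29.67.
SD(A) = √121 = 11.
SD(M) = |a|·SD(A) = |-4.3|·11 = 47.3.
σ²_M = a²·σ²_A = (-4.3)²·121 = 2237.29.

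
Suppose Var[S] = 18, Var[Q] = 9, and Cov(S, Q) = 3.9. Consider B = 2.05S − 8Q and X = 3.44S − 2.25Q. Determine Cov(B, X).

By bilinearity, Cov(B, X) = ac·Var[S] + bd·Var[Q] + (ad+bc)·Cov(S, Q), with a=2.05, b=-8, c=3.44, d=-2.25.
ac·Var[S] = 2.05·3.44·18 = 126.936
bd·Var[Q] = (-8)·(-2.25)·9 = 162
(ad+bc)·Cov(S, Q) = (-32.1325)·3.9 = -125.31675
Cov(B, X) = 126.936 + 162 + (-125.31675) = 163.61925.

Cov(B, X) = 163.61925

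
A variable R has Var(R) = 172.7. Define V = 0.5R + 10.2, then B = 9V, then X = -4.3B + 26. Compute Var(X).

Var(X) = 64662.76575

Var(V) = 0.5²·172.7 = 43.175.
Var(B) = 9²·43.175 = 3497.175.
Var(X) = (-4.3)²·3497.175 = 64662.76575.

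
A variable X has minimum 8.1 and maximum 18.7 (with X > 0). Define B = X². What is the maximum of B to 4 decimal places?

X² is increasing on this domain, so max(B) comes from max(X) = 18.7: max(B) = square(18.7) = 349.69.

max(B) = 349.69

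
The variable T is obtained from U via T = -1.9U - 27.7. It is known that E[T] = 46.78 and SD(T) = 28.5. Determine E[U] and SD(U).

E[U] = -39.2, SD(U) = 15

From T = -1.9U - 27.7: E[T] = a·E[U] + b, so E[U] = (E[T] − b)/a = (46.78 − (-27.7))/(-1.9) = -39.2.
SD(T) = |a|·SD(U), so SD(U) = 28.5/|-1.9| = 15.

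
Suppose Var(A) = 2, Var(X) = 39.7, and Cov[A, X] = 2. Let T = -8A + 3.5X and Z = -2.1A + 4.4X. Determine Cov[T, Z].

By bilinearity, Cov[T, Z] = ac·Var(A) + bd·Var(X) + (ad+bc)·Cov[A, X], with a=-8, b=3.5, c=-2.1, d=4.4.
ac·Var(A) = (-8)·(-2.1)·2 = 33.6
bd·Var(X) = 3.5·4.4·39.7 = 611.38
(ad+bc)·Cov[A, X] = (-42.55)·2 = -85.1
Cov[T, Z] = 33.6 + 611.38 + (-85.1) = 559.88.

Cov[T, Z] = 559.88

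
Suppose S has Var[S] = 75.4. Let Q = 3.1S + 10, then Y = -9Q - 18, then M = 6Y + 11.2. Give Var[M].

Var[Q] = 3.1²·75.4 = 724.594.
Var[Y] = (-9)²·724.594 = 58692.114.
Var[M] = 6²·58692.114 = 2112916.104.

Var[M] = 2112916.104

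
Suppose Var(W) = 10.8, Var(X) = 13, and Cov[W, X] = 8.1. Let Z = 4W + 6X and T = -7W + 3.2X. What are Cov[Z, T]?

Cov[Z, T] = -289.32

By bilinearity, Cov[Z, T] = ac·Var(W) + bd·Var(X) + (ad+bc)·Cov[W, X], with a=4, b=6, c=-7, d=3.2.
ac·Var(W) = 4·(-7)·10.8 = -302.4
bd·Var(X) = 6·3.2·13 = 249.6
(ad+bc)·Cov[W, X] = (-29.2)·8.1 = -236.52
Cov[Z, T] = -302.4 + 249.6 + (-236.52) = -289.32.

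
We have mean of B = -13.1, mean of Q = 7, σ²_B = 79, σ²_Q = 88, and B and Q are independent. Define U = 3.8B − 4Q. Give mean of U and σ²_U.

mean of U = 3.8·mean of B + (-4)·mean of Q = 3.8·(-13.1) + (-4)·7 = -77.78.
σ²_U = a²·σ²_B + b²·σ²_Q + 2ab·covariance of B and Q with a = 3.8, b = -4.
Independence gives covariance of B and Q = 0.
= 3.8²·79 + (-4)²·88 + 2·3.8·(-4)·0
= 1140.76 + 1408 + 0 = 2548.76.

mean of U = -77.78, σ²_U = 2548.76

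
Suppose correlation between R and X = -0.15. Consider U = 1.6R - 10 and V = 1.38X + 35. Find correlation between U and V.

correlation between U and V = -0.15

Linear rescalings preserve correlation up to sign; here the slopes 1.6 and 1.38 have the same sign, so correlation between U and V = correlation between R and X = -0.15.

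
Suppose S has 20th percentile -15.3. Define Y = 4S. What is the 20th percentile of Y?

Since a = 4 > 0 the transformation is increasing, so the 20th percentile of Y = a·(P_{20} of S) + b = 4·(-15.3) = -61.2.

20th percentile of Y = -61.2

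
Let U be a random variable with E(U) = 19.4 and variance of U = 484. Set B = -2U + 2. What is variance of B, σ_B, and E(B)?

B = -2U + 2 is linear with a = -2, b = 2.
variance of B = a²·variance of U = (-2)²·484 = 1936 (the additive constant 2 does not affect variance).
σ_U = √484 = 22.
σ_B = |a|·σ_U = |-2|·22 = 44.
E(B) = a·E(U) + b = (-2)·19.4 + 2 = -36.8.

variance of B = 1936, σ_B = 44, E(B) = -36.8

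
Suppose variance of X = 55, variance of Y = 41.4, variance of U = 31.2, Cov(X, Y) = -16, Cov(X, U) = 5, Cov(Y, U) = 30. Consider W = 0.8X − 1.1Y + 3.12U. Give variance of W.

variance of W = 236.20728

variance of W = a²·variance of X + b²·variance of Y + c²·variance of U + 2ab·Cov(X, Y) + 2ac·Cov(X, U) + 2bc·Cov(Y, U), with a = 0.8, b = -1.1, c = 3.12.
= 35.2 + 50.094 + 303.71328 + 28.16 + 24.96 + (-205.92)
= 236.20728.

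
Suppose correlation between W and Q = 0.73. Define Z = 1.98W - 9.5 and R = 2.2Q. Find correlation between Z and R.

correlation between Z and R = 0.73

Linear rescalings preserve correlation up to sign; here the slopes 1.98 and 2.2 have the same sign, so correlation between Z and R = correlation between W and Q = 0.73.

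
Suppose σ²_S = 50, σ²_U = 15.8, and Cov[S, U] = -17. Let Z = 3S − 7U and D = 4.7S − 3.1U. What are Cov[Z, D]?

Cov[Z, D] = 1765.26

By bilinearity, Cov[Z, D] = ac·σ²_S + bd·σ²_U + (ad+bc)·Cov[S, U], with a=3, b=-7, c=4.7, d=-3.1.
ac·σ²_S = 3·4.7·50 = 705
bd·σ²_U = (-7)·(-3.1)·15.8 = 342.86
(ad+bc)·Cov[S, U] = (-42.2)·(-17) = 717.4
Cov[Z, D] = 705 + 342.86 + 717.4 = 1765.26.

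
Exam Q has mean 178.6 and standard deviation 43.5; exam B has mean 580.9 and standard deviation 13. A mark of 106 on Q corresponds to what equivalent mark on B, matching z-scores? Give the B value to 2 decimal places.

B = 559.20

z = (106 − 178.6)/43.5 ≈ -1.669.
B = 580.9 + z·13 = 580.9 + (106 − 178.6)·13/43.5 ≈ 559.20.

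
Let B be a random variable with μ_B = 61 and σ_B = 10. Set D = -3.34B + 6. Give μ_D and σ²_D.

μ_D = -197.74, σ²_D = 1115.56

D = -3.34B + 6 is linear with a = -3.34, b = 6.
μ_D = a·μ_B + b = (-3.34)·61 + 6 = -197.74.
σ²_B = 10² = 100.
σ²_D = a²·σ²_B = (-3.34)²·100 = 1115.56 (the additive constant 6 does not affect variance).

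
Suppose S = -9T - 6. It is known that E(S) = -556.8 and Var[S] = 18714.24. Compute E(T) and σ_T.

From S = -9T - 6: E(S) = a·E(T) + b, so E(T) = (E(S) − b)/a = (-556.8 − (-6))/(-9) = 61.2.
σ_S = √18714.24 = 136.8.
σ_S = |a|·σ_T, so σ_T = 136.8/|-9| = 15.2.

E(T) = 61.2, σ_T = 15.2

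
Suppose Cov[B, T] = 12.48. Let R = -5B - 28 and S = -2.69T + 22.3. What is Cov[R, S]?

Cov[R, S] = a·c·Cov[B, T] = (-5)·(-2.69)·12.48 = 167.856. Additive constants drop out.

Cov[R, S] = 167.856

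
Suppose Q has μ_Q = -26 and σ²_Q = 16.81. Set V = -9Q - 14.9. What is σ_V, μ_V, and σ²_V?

V = -9Q - 14.9 is linear with a = -9, b = -14.9.
σ_Q = √16.81 = 4.1.
σ_V = |a|·σ_Q = |-9|·4.1 = 36.9.
μ_V = a·μ_Q + b = (-9)·(-26) + (-14.9) = 219.1.
σ²_V = a²·σ²_Q = (-9)²·16.81 = 1361.61 (the additive constant -14.9 does not affect variance).

σ_V = 36.9, μ_V = 219.1, σ²_V = 1361.61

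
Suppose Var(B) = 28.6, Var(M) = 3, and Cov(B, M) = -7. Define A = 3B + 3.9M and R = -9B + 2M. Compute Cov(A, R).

By bilinearity, Cov(A, R) = ac·Var(B) + bd·Var(M) + (ad+bc)·Cov(B, M), with a=3, b=3.9, c=-9, d=2.
ac·Var(B) = 3·(-9)·28.6 = -772.2
bd·Var(M) = 3.9·2·3 = 23.4
(ad+bc)·Cov(B, M) = (-29.1)·(-7) = 203.7
Cov(A, R) = -772.2 + 23.4 + 203.7 = -545.1.

Cov(A, R) = -545.1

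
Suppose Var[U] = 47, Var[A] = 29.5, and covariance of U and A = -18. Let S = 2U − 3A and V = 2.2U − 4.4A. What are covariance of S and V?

covariance of S and V = 873.4

By bilinearity, covariance of S and V = ac·Var[U] + bd·Var[A] + (ad+bc)·covariance of U and A, with a=2, b=-3, c=2.2, d=-4.4.
ac·Var[U] = 2·2.2·47 = 206.8
bd·Var[A] = (-3)·(-4.4)·29.5 = 389.4
(ad+bc)·covariance of U and A = (-15.4)·(-18) = 277.2
covariance of S and V = 206.8 + 389.4 + 277.2 = 873.4.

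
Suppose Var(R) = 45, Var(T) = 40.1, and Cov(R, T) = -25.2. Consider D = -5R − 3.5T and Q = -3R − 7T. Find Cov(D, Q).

By bilinearity, Cov(D, Q) = ac·Var(R) + bd·Var(T) + (ad+bc)·Cov(R, T), with a=-5, b=-3.5, c=-3, d=-7.
ac·Var(R) = (-5)·(-3)·45 = 675
bd·Var(T) = (-3.5)·(-7)·40.1 = 982.45
(ad+bc)·Cov(R, T) = (45.5)·(-25.2) = -1146.6
Cov(D, Q) = 675 + 982.45 + (-1146.6) = 510.85.

Cov(D, Q) = 510.85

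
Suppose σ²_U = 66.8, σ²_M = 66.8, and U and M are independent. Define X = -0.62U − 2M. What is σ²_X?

σ²_X = 292.87792

σ²_X = a²·σ²_U + b²·σ²_M + 2ab·covariance of U and M with a = -0.62, b = -2.
Independence gives covariance of U and M = 0.
= (-0.62)²·66.8 + (-2)²·66.8 + 2·(-0.62)·(-2)·0
= 25.67792 + 267.2 + 0 = 292.87792.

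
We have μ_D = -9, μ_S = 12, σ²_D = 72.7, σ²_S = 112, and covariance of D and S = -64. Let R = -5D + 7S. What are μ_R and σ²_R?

μ_R = (-5)·μ_D + 7·μ_S = (-5)·(-9) + 7·12 = 129.
σ²_R = a²·σ²_D + b²·σ²_S + 2ab·covariance of D and S with a = -5, b = 7.
= (-5)²·72.7 + 7²·112 + 2·(-5)·7·(-64)
= 1817.5 + 5488 + 4480 = 11785.5.

μ_R = 129, σ²_R = 11785.5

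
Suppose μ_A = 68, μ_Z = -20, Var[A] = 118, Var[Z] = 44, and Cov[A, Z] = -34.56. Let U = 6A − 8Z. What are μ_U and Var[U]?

μ_U = 568, Var[U] = 10381.76

μ_U = 6·μ_A + (-8)·μ_Z = 6·68 + (-8)·(-20) = 568.
Var[U] = a²·Var[A] + b²·Var[Z] + 2ab·Cov[A, Z] with a = 6, b = -8.
= 6²·118 + (-8)²·44 + 2·6·(-8)·(-34.56)
= 4248 + 2816 + 3317.76 = 10381.76.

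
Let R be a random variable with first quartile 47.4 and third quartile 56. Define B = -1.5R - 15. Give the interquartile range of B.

IQR(B) = 12.9

IQR of R = Q3 − Q1 = 56 − 47.4 = 8.6.
Under B = aR + b, IQR(B) = |a|·IQR(R) = |-1.5|·8.6 = 12.9 (shifts cancel; spread scales by |a|).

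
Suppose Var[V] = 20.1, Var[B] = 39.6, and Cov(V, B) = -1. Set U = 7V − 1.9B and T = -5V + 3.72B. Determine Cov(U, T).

Cov(U, T) = -1018.9328

By bilinearity, Cov(U, T) = ac·Var[V] + bd·Var[B] + (ad+bc)·Cov(V, B), with a=7, b=-1.9, c=-5, d=3.72.
ac·Var[V] = 7·(-5)·20.1 = -703.5
bd·Var[B] = (-1.9)·3.72·39.6 = -279.8928
(ad+bc)·Cov(V, B) = (35.54)·(-1) = -35.54
Cov(U, T) = -703.5 + (-279.8928) + (-35.54) = -1018.9328.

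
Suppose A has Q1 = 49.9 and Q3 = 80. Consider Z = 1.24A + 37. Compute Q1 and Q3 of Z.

a = 1.24 > 0: Q1(Z) = a·Q1(A)+b = 98.876, Q3(Z) = a·Q3(A)+b = 136.2.

Q1(Z) = 98.876, Q3(Z) = 136.2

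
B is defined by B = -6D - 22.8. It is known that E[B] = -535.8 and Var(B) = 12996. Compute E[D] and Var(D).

E[D] = 85.5, Var(D) = 361

From B = -6D - 22.8: E[B] = a·E[D] + b, so E[D] = (E[B] − b)/a = (-535.8 − (-22.8))/(-6) = 85.5.
Var(B) = a²·Var(D), so Var(D) = 12996/(-6)² = 361.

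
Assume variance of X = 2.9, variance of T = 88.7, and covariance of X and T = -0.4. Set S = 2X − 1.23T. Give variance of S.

variance of S = a²·variance of X + b²·variance of T + 2ab·covariance of X and T with a = 2, b = -1.23.
= 2²·2.9 + (-1.23)²·88.7 + 2·2·(-1.23)·(-0.4)
= 11.6 + 134.19423 + 1.968 = 147.76223.

variance of S = 147.76223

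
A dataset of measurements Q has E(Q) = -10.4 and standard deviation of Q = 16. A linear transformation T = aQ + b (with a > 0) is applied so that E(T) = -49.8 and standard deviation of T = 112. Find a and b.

a = 7, b = 23

standard deviation of T = a·standard deviation of Q (a > 0), so a = 112/16 = 7.
E(T) = a·E(Q) + b, so b = -49.8 − 7·(-10.4) = 23.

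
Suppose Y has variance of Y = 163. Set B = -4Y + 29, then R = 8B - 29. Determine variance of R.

variance of B = (-4)²·163 = 2608.
variance of R = 8²·2608 = 166912.

variance of R = 166912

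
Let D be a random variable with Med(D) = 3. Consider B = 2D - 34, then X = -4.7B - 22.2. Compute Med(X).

Med(X) = 109.4

Med(B) = 2·3 + (-34) = -28.
Med(X) = (-4.7)·(-28) + (-22.2) = 109.4.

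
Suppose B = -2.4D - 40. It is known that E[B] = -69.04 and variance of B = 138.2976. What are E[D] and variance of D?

From B = -2.4D - 40: E[B] = a·E[D] + b, so E[D] = (E[B] − b)/a = (-69.04 − (-40))/(-2.4) = 12.1.
variance of B = a²·variance of D, so variance of D = 138.2976/(-2.4)² = 24.01.

E[D] = 12.1, variance of D = 24.01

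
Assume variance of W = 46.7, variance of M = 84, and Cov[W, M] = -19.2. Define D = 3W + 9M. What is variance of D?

variance of D = 6187.5

variance of D = a²·variance of W + b²·variance of M + 2ab·Cov[W, M] with a = 3, b = 9.
= 3²·46.7 + 9²·84 + 2·3·9·(-19.2)
= 420.3 + 6804 + (-1036.8) = 6187.5.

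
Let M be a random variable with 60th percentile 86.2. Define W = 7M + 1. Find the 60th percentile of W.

60th percentile of W = 604.4

Since a = 7 > 0 the transformation is increasing, so the 60th percentile of W = a·(P_{60} of M) + b = 7·86.2 + 1 = 604.4.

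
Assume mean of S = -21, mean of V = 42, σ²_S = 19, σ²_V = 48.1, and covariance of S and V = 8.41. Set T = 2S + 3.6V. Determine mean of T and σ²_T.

mean of T = 2·mean of S + 3.6·mean of V = 2·(-21) + 3.6·42 = 109.2.
σ²_T = a²·σ²_S + b²·σ²_V + 2ab·covariance of S and V with a = 2, b = 3.6.
= 2²·19 + 3.6²·48.1 + 2·2·3.6·8.41
= 76 + 623.376 + 121.104 = 820.48.

mean of T = 109.2, σ²_T = 820.48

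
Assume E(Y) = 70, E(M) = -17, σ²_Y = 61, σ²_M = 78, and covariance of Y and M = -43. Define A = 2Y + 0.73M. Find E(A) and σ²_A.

E(A) = 2·E(Y) + 0.73·E(M) = 2·70 + 0.73·(-17) = 127.59.
σ²_A = a²·σ²_Y + b²·σ²_M + 2ab·covariance of Y and M with a = 2, b = 0.73.
= 2²·61 + 0.73²·78 + 2·2·0.73·(-43)
= 244 + 41.5662 + (-125.56) = 160.0062.

E(A) = 127.59, σ²_A = 160.0062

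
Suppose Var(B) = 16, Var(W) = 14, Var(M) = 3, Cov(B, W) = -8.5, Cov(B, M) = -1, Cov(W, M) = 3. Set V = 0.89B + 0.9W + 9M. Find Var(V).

Var(V) = a²·Var(B) + b²·Var(W) + c²·Var(M) + 2ab·Cov(B, W) + 2ac·Cov(B, M) + 2bc·Cov(W, M), with a = 0.89, b = 0.9, c = 9.
= 12.6736 + 11.34 + 243 + (-13.617) + (-16.02) + 48.6
= 285.9766.

Var(V) = 285.9766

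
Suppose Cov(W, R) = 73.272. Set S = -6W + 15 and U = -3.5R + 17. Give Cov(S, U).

Cov(S, U) = 1538.712

Cov(S, U) = a·c·Cov(W, R) = (-6)·(-3.5)·73.272 = 1538.712. Additive constants drop out.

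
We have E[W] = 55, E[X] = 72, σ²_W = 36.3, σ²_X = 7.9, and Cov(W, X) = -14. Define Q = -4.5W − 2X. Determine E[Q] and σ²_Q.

E[Q] = (-4.5)·E[W] + (-2)·E[X] = (-4.5)·55 + (-2)·72 = -391.5.
σ²_Q = a²·σ²_W + b²·σ²_X + 2ab·Cov(W, X) with a = -4.5, b = -2.
= (-4.5)²·36.3 + (-2)²·7.9 + 2·(-4.5)·(-2)·(-14)
= 735.075 + 31.6 + (-252) = 514.675.

E[Q] = -391.5, σ²_Q = 514.675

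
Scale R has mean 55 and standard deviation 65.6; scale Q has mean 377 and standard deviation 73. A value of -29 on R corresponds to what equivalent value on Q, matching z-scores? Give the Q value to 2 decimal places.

z = (-29 − 55)/65.6 ≈ -1.2805.
Q = 377 + z·73 = 377 + (-29 − 55)·73/65.6 ≈ 283.52.

Q = 283.52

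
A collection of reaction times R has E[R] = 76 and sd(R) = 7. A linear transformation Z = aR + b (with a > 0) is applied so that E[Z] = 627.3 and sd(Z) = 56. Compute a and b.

a = 8, b = 19.3

sd(Z) = a·sd(R) (a > 0), so a = 56/7 = 8.
E[Z] = a·E[R] + b, so b = 627.3 − 8·76 = 19.3.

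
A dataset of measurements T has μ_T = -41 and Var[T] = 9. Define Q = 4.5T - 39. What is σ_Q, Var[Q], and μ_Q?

σ_Q = 13.5, Var[Q] = 182.25, μ_Q = -223.5

Q = 4.5T - 39 is linear with a = 4.5, b = -39.
σ_T = √9 = 3.
σ_Q = |a|·σ_T = |4.5|·3 = 13.5.
Var[Q] = a²·Var[T] = 4.5²·9 = 182.25 (the additive constant -39 does not affect variance).
μ_Q = a·μ_T + b = 4.5·(-41) + (-39) = -223.5.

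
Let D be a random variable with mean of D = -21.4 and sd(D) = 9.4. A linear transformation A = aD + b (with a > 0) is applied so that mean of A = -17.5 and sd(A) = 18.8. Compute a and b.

a = 2, b = 25.3

sd(A) = a·sd(D) (a > 0), so a = 18.8/9.4 = 2.
mean of A = a·mean of D + b, so b = -17.5 − 2·(-21.4) = 25.3.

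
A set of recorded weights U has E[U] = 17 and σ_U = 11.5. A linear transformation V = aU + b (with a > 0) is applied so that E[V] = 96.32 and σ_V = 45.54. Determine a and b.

a = 3.96, b = 29

σ_V = a·σ_U (a > 0), so a = 45.54/11.5 = 3.96.
E[V] = a·E[U] + b, so b = 96.32 − 3.96·17 = 29.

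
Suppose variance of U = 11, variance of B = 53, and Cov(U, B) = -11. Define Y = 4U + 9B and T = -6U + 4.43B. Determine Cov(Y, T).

By bilinearity, Cov(Y, T) = ac·variance of U + bd·variance of B + (ad+bc)·Cov(U, B), with a=4, b=9, c=-6, d=4.43.
ac·variance of U = 4·(-6)·11 = -264
bd·variance of B = 9·4.43·53 = 2113.11
(ad+bc)·Cov(U, B) = (-36.28)·(-11) = 399.08
Cov(Y, T) = -264 + 2113.11 + 399.08 = 2248.19.

Cov(Y, T) = 2248.19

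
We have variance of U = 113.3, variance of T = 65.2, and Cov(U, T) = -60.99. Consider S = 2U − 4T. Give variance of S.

variance of S = a²·variance of U + b²·variance of T + 2ab·Cov(U, T) with a = 2, b = -4.
= 2²·113.3 + (-4)²·65.2 + 2·2·(-4)·(-60.99)
= 453.2 + 1043.2 + 975.84 = 2472.24.

variance of S = 2472.24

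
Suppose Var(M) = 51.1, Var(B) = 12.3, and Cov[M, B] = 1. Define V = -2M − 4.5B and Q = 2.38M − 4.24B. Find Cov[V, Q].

By bilinearity, Cov[V, Q] = ac·Var(M) + bd·Var(B) + (ad+bc)·Cov[M, B], with a=-2, b=-4.5, c=2.38, d=-4.24.
ac·Var(M) = (-2)·2.38·51.1 = -243.236
bd·Var(B) = (-4.5)·(-4.24)·12.3 = 234.684
(ad+bc)·Cov[M, B] = (-2.23)·1 = -2.23
Cov[V, Q] = -243.236 + 234.684 + (-2.23) = -10.782.

Cov[V, Q] = -10.782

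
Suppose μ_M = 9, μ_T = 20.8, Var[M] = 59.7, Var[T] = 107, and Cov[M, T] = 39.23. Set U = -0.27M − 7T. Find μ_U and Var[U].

μ_U = (-0.27)·μ_M + (-7)·μ_T = (-0.27)·9 + (-7)·20.8 = -148.03.
Var[U] = a²·Var[M] + b²·Var[T] + 2ab·Cov[M, T] with a = -0.27, b = -7.
= (-0.27)²·59.7 + (-7)²·107 + 2·(-0.27)·(-7)·39.23
= 4.35213 + 5243 + 148.2894 = 5395.64153.

μ_U = -148.03, Var[U] = 5395.64153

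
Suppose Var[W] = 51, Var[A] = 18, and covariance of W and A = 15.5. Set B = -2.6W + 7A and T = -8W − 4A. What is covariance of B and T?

By bilinearity, covariance of B and T = ac·Var[W] + bd·Var[A] + (ad+bc)·covariance of W and A, with a=-2.6, b=7, c=-8, d=-4.
ac·Var[W] = (-2.6)·(-8)·51 = 1060.8
bd·Var[A] = 7·(-4)·18 = -504
(ad+bc)·covariance of W and A = (-45.6)·15.5 = -706.8
covariance of B and T = 1060.8 + (-504) + (-706.8) = -150.

covariance of B and T = -150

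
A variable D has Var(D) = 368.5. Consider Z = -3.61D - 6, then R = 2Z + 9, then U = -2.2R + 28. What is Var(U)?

Var(U) = 92973.086536

Var(Z) = (-3.61)²·368.5 = 4802.32885.
Var(R) = 2²·4802.32885 = 19209.3154.
Var(U) = (-2.2)²·19209.3154 = 92973.086536.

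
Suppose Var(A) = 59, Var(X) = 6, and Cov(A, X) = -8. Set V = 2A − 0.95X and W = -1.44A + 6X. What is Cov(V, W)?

Cov(V, W) = -311.064

By bilinearity, Cov(V, W) = ac·Var(A) + bd·Var(X) + (ad+bc)·Cov(A, X), with a=2, b=-0.95, c=-1.44, d=6.
ac·Var(A) = 2·(-1.44)·59 = -169.92
bd·Var(X) = (-0.95)·6·6 = -34.2
(ad+bc)·Cov(A, X) = (13.368)·(-8) = -106.944
Cov(V, W) = -169.92 + (-34.2) + (-106.944) = -311.064.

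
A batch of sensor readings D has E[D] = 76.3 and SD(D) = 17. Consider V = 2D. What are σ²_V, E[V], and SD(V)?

V = 2D is linear with a = 2, b = 0.
σ²_D = 17² = 289.
σ²_V = a²·σ²_D = 2²·289 = 1156.
E[V] = a·E[D] + b = 2·76.3 = 152.6.
SD(V) = |a|·SD(D) = |2|·17 = 34.

σ²_V = 1156, E[V] = 152.6, SD(V) = 34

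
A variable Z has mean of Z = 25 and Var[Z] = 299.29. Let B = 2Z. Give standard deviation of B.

standard deviation of B = 34.6

B = 2Z is linear with a = 2, b = 0.
standard deviation of Z = √299.29 = 17.3.
standard deviation of B = |a|·standard deviation of Z = |2|·17.3 = 34.6.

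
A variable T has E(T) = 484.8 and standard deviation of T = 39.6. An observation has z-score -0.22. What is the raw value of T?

T = E(T) + z·standard deviation of T = 484.8 + (-0.22)·39.6 = 476.088.

T = 476.088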